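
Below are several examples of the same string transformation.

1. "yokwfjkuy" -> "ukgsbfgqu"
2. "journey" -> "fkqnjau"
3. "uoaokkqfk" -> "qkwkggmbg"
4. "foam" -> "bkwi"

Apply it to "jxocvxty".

ftkyrtpu

What's happening: shift every letter 4 places backward in the alphabet (wrapping around).
Doing the same to "jxocvxty": "ftkyrtpu".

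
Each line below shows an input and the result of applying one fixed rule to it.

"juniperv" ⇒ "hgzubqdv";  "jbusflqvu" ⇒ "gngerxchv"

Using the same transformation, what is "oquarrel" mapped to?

The pattern: swap the first and last characters, then shift every letter 12 places forward in the alphabet (wrapping around).
For "oquarrel", step one produces "lquarreo"; step two turns that into "xcgmddqa".

xcgmddqa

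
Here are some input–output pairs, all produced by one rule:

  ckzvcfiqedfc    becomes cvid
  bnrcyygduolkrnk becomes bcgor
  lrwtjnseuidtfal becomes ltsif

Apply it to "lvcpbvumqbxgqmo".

In each case the input is transformed by: keep one character in every 3, starting at position 1 (positions 1st, 4th, 7th, ...).
So "lvcpbvumqbxgqmo" becomes "lpubq".

lpubq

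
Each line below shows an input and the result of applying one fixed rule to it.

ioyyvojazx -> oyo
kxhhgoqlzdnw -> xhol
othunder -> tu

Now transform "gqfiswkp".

qi

The transformation: delete the last 3 characters, then keep every other character starting from the second (positions 2nd, 4th, 6th, ...).
Working it through for "gqfiswkp": intermediate "gqfis", final "qi".
(Check on "kxhhgoqlzdnw": → "kxhhgoqlz" → "xhol" ✓)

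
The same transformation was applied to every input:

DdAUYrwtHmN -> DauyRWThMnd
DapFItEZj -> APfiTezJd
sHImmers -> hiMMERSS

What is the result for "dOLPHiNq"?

The pattern: move the first character to the end, then flip the case of every letter.
Working it through for "dOLPHiNq": intermediate "OLPHiNqd", final "olphInQD".

olphInQD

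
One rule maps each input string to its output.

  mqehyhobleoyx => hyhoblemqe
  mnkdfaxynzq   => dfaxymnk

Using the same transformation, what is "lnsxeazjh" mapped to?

The rule is to delete the last 3 characters, then move the first 3 characters to the end (rotate left by 3).
Applying both steps to "lnsxeazjh": "lnsxea", then "xealns".

xealns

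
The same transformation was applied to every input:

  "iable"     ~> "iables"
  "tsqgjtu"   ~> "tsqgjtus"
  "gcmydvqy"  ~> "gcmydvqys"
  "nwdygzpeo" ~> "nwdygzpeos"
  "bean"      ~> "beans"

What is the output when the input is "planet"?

The rule is to append "s".
On "planet" that produces "planets".

planets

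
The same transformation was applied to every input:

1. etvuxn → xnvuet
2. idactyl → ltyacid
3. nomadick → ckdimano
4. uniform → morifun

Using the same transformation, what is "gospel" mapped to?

What's happening: swap each adjacent pair of characters (1↔2, 3↔4, ...), then reverse the string.
Doing the same to "gospel": "elspgo".

elspgo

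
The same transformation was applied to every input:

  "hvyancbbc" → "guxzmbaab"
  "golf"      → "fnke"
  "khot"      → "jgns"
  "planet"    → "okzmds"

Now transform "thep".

sgdo

In each case the input is transformed by: shift every letter 1 place backward in the alphabet (wrapping around).
On "thep" that produces "sgdo".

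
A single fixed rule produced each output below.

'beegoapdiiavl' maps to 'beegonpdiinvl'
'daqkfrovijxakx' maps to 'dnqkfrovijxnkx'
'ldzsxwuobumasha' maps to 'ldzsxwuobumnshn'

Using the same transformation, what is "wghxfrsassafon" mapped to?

wghxfrsnssnfon

Looking at the pairs, the operation is to replace every "a" with "n".
Applying that to "wghxfrsassafon" gives "wghxfrsnssnfon".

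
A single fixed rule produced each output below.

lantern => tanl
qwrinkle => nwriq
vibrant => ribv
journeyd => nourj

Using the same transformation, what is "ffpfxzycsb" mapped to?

yfpfxzf

Looking at the pairs, the operation is to delete the last 3 characters, then swap the first and last characters.
Applying both steps to "ffpfxzycsb": "ffpfxzy", then "yfpfxzf".
(Check on "journeyd": → "journ" → "nourj" ✓)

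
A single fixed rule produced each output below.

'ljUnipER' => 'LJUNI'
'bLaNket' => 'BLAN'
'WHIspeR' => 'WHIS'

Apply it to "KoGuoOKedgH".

KOGUOOKE

What's happening: delete the last 3 characters, then convert every letter to uppercase.
"KoGuoOKedgH" → "KoGuoOKe" → "KOGUOOKE".
(Check on "WHIspeR": → "WHIs" → "WHIS" ✓)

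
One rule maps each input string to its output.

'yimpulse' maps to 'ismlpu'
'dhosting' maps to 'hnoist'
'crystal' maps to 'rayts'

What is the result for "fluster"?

leuts

Each output is the input with this applied: take characters alternately from the front and the back (1st, last, 2nd, 2nd-last, ...), then delete the first 2 characters.
Working it through for "fluster": intermediate "frleuts", final "leuts".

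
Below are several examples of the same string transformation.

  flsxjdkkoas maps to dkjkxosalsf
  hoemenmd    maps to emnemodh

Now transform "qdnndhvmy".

Rule — take characters alternately from the front and the back (1st, last, 2nd, 2nd-last, ...), then reverse the string.
Working it through for "qdnndhvmy": intermediate "qydmnvnhd", final "dhnvnmdyq".

dhnvnmdyq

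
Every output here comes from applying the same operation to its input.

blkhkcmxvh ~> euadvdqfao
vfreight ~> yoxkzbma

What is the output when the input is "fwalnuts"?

Each output is the input with this applied: shift every letter 7 places backward in the alphabet (wrapping around), then swap each adjacent pair of characters (1↔2, 3↔4, ...).
So "fwalnuts" becomes "pyetnglm".

pyetnglm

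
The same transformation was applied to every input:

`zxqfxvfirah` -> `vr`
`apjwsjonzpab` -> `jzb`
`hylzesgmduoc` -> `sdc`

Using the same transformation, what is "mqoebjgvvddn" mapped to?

Rule — delete the first 3 characters, then keep one character in every 3, starting at position 3 (positions 3rd, 6th, 9th, ...).
Working it through for "mqoebjgvvddn": intermediate "ebjgvvddn", final "jvn".

jvn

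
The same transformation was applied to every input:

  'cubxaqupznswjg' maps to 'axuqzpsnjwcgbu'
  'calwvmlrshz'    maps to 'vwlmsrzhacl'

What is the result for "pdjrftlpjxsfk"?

The transformation: move the first 3 characters to the end (rotate left by 3), then swap each adjacent pair of characters (1↔2, 3↔4, ...).
Starting from "pdjrftlpjxsfk": after the first operation, "rftlpjxsfkpdj"; after the second, "frltjpsxkfdpj".

frltjpsxkfdpj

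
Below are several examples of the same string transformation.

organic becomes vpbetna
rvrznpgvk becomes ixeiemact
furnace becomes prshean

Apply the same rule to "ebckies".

In each case the input is transformed by: move the last 2 characters to the front (rotate right by 2), then shift every letter 13 places forward in the alphabet (wrapping around) — i.e. ROT13.
So "ebckies" becomes "rfropxv".

rfropxv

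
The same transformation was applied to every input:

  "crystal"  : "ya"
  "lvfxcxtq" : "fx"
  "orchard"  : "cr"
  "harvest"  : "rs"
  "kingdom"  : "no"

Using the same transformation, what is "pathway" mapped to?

ta

The pattern: keep one character in every 3, starting at position 3 (positions 3rd, 6th, 9th, ...).
Applying that to "pathway" gives "ta".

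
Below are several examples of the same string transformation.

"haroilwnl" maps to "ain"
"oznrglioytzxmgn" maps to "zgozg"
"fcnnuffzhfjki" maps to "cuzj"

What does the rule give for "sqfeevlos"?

The rule is to keep one character in every 3, starting at position 2 (positions 2nd, 5th, 8th, ...).
On "sqfeevlos" that produces "qeo".

qeo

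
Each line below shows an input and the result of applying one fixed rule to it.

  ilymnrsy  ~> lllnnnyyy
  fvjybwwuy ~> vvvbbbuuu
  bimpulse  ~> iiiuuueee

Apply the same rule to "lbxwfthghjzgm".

bbbfffgggzzz

In each case the input is transformed by: keep one character in every 3, starting at position 2 (positions 2nd, 5th, 8th, ...), then repeat every character 3 times.
On "lbxwfthghjzgm": the first step gives "bfgz", and the second then gives "bbbfffgggzzz".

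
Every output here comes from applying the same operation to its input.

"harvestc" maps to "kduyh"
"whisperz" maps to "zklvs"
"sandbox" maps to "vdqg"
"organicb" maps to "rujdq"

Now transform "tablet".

Rule — shift every letter 3 places forward in the alphabet (wrapping around), then delete the last 3 characters.
So "tablet" becomes "wde".

wde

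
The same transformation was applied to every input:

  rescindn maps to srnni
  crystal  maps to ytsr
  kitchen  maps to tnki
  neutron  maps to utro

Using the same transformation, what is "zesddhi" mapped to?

The pattern: sort the characters into reverse alphabetical order, then delete the last 3 characters.
Applying both steps to "zesddhi": "zsihedd", then "zsih".

zsih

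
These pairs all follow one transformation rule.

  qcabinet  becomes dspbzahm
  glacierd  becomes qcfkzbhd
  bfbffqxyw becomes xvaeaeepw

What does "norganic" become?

The transformation: move the last 2 characters to the front (rotate right by 2), then shift every letter 1 place backward in the alphabet (wrapping around).
For "norganic", step one produces "icnorgan"; step two turns that into "hbmnqfzm".
(Check on "glacierd": → "rdglacie" → "qcfkzbhd" ✓)

hbmnqfzm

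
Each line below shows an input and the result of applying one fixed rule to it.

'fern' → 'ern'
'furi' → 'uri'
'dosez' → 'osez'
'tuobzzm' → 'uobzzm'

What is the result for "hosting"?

osting

The pattern: delete the first character.
Doing the same to "hosting": "osting".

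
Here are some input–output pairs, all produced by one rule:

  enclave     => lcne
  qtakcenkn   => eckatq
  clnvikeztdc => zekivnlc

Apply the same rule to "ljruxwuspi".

The rule is to delete the last 3 characters, then reverse the string.
Working it through for "ljruxwuspi": intermediate "ljruxwu", final "uwxurjl".
(Check on "qtakcenkn": → "qtakce" → "eckatq" ✓)

uwxurjl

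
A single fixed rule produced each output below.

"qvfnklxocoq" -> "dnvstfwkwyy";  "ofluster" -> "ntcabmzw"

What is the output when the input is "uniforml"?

vqnwzutc

In each case the input is transformed by: shift every letter 8 places forward in the alphabet (wrapping around), then move the first character to the end.
"uniforml" → "cvqnwzut" → "vqnwzutc".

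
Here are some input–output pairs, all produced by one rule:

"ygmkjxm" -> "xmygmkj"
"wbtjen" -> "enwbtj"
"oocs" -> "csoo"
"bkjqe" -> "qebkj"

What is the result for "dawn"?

wnda

What's happening: move the last 2 characters to the front (rotate right by 2).
On "dawn" that produces "wnda".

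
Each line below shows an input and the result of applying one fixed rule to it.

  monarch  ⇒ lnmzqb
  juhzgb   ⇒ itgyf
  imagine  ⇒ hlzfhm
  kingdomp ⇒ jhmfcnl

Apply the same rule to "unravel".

tmqzud

In each case the input is transformed by: delete the last character, then shift every letter 1 place backward in the alphabet (wrapping around).
Starting from "unravel": after the first operation, "unrave"; after the second, "tmqzud".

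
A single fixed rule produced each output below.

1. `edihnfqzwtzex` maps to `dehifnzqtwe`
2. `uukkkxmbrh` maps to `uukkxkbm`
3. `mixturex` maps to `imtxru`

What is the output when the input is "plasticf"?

lpsait

What's happening: swap each adjacent pair of characters (1↔2, 3↔4, ...), then delete the last 2 characters.
Doing the same to "plasticf": "lpsait".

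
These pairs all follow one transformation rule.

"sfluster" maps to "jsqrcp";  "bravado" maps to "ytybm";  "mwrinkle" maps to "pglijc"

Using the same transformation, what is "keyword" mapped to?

wumpb

Rule — shift every letter 2 places backward in the alphabet (wrapping around), then delete the first 2 characters.
Applying both steps to "keyword": "icwumpb", then "wumpb".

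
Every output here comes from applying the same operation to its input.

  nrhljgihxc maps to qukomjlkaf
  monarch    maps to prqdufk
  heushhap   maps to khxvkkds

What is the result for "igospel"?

Rule — shift every letter 3 places forward in the alphabet (wrapping around).
For "igospel" the result is "ljrvsho".

ljrvsho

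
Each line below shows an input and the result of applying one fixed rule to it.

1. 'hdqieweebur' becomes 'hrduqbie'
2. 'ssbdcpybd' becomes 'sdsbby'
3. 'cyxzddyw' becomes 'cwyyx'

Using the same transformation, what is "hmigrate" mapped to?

hemti

Each output is the input with this applied: take characters alternately from the front and the back (1st, last, 2nd, 2nd-last, ...), then delete the last 3 characters.
For "hmigrate", step one produces "hemtiagr"; step two turns that into "hemti".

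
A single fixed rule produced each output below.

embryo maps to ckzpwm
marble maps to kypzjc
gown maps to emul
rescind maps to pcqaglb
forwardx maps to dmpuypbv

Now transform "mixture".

kgvrspc

In each case the input is transformed by: shift every letter 2 places backward in the alphabet (wrapping around).
Doing the same to "mixture": "kgvrspc".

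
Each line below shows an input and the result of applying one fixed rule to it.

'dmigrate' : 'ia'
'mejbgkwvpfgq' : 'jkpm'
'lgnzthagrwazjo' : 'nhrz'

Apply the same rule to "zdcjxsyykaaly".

cskl

Looking at the pairs, the operation is to swap the first and last characters, then keep one character in every 3, starting at position 3 (positions 3rd, 6th, 9th, ...).
On "zdcjxsyykaaly": the first step gives "ydcjxsyykaalz", and the second then gives "cskl".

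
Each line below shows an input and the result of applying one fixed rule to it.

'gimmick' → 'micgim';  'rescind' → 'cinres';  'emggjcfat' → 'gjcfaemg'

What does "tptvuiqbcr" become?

The rule is to delete the last character, then move the first 3 characters to the end (rotate left by 3).
Starting from "tptvuiqbcr": after the first operation, "tptvuiqbc"; after the second, "vuiqbctpt".

vuiqbctpt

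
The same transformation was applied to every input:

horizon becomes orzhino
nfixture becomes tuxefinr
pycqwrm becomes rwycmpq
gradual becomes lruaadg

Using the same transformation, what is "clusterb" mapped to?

stubcelr

The rule is to sort the characters into alphabetical order, then move the last 3 characters to the front (rotate right by 3).
Applying both steps to "clusterb": "bcelrstu", then "stubcelr".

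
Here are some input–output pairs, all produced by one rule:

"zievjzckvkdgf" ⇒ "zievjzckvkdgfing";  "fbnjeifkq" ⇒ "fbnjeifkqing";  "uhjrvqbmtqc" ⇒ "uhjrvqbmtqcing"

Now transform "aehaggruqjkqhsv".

aehaggruqjkqhsving

The pattern: append "ing".
Applying that to "aehaggruqjkqhsv" gives "aehaggruqjkqhsving".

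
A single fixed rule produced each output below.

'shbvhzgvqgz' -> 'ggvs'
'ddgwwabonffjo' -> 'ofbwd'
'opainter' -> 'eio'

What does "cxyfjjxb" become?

xfc

The pattern: keep one character in every 3, starting at position 1 (positions 1st, 4th, 7th, ...), then reverse the string.
Working it through for "cxyfjjxb": intermediate "cfx", final "xfc".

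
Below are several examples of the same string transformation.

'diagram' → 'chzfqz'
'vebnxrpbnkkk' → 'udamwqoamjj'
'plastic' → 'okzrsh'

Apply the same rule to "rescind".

Looking at the pairs, the operation is to shift every letter 1 place backward in the alphabet (wrapping around), then delete the last character.
Working it through for "rescind": intermediate "qdrbhmc", final "qdrbhm".

qdrbhm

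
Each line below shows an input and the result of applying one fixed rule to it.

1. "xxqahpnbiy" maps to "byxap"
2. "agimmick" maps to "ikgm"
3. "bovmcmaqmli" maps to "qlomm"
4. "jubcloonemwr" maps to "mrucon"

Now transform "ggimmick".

Each output is the input with this applied: keep every other character starting from the second (positions 2nd, 4th, 6th, ...), then move the last 2 characters to the front (rotate right by 2).
Starting from "ggimmick": after the first operation, "gmik"; after the second, "ikgm".

ikgm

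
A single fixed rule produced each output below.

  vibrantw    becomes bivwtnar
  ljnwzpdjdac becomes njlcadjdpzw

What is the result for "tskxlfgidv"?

Each output is the input with this applied: move the first 3 characters to the end (rotate left by 3), then reverse the string.
Working it through for "tskxlfgidv": intermediate "xlfgidvtsk", final "kstvdigflx".

kstvdigflx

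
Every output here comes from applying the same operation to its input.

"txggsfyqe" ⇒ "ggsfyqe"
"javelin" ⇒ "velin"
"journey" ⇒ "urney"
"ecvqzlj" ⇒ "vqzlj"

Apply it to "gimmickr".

mmickr

Each output is the input with this applied: delete the first 2 characters.
On "gimmickr" that produces "mmickr".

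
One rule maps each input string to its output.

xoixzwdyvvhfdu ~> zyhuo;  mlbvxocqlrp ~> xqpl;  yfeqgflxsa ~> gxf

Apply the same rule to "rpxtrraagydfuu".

radup

Each output is the input with this applied: keep one character in every 3, starting at position 2 (positions 2nd, 5th, 8th, ...), then move the first character to the end.
"rpxtrraagydfuu" → "pradu" → "radup".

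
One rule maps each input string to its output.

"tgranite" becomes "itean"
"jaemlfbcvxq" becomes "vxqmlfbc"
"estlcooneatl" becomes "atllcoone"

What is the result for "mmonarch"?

The pattern: delete the first 3 characters, then move the last 3 characters to the front (rotate right by 3).
For "mmonarch", step one produces "narch"; step two turns that into "rchna".
(Check on "jaemlfbcvxq": → "mlfbcvxq" → "vxqmlfbc" ✓)

rchna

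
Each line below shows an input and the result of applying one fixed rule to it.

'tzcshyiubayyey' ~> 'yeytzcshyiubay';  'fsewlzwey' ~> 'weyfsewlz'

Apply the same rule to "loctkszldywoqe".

What's happening: move the last 3 characters to the front (rotate right by 3).
Doing the same to "loctkszldywoqe": "oqeloctkszldyw".

oqeloctkszldyw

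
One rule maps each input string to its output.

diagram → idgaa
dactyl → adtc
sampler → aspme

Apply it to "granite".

rgnat

The transformation: swap each adjacent pair of characters (1↔2, 3↔4, ...), then delete the last 2 characters.
For "granite", step one produces "rgnatie"; step two turns that into "rgnat".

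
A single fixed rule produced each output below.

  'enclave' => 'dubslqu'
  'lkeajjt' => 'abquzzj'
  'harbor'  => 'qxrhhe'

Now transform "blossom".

brieeic

The transformation: swap each adjacent pair of characters (1↔2, 3↔4, ...), then shift every letter 10 places backward in the alphabet (wrapping around).
Starting from "blossom": after the first operation, "lbsoosm"; after the second, "brieeic".
(Check on "lkeajjt": → "klaejjt" → "abquzzj" ✓)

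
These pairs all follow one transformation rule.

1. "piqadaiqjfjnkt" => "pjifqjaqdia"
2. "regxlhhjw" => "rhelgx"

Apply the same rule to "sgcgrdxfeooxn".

sogecfgxrd

The transformation: delete the last 3 characters, then take characters alternately from the front and the back (1st, last, 2nd, 2nd-last, ...).
On "sgcgrdxfeooxn": the first step gives "sgcgrdxfeo", and the second then gives "sogecfgxrd".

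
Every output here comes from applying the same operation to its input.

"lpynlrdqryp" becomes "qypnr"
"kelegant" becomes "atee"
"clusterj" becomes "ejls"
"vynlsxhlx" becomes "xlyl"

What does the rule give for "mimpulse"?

leip

Looking at the pairs, the operation is to keep every other character starting from the second (positions 2nd, 4th, 6th, ...), then move the last 2 characters to the front (rotate right by 2).
Working it through for "mimpulse": intermediate "iple", final "leip".
(Check on "lpynlrdqryp": → "pnrqy" → "qypnr" ✓)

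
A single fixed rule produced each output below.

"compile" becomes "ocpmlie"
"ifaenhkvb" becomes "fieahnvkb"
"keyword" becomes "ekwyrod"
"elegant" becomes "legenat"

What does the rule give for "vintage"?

What's happening: swap each adjacent pair of characters (1↔2, 3↔4, ...).
For "vintage" the result is "ivtngae".

ivtngae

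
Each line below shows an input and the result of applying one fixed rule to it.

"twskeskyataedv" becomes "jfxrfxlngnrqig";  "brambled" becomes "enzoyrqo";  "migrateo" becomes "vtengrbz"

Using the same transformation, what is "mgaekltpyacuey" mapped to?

tnrxygclnphrlz

Rule — shift every letter 13 places forward in the alphabet (wrapping around) — i.e. ROT13, then move the first character to the end.
Applying both steps to "mgaekltpyacuey": "ztnrxygclnphrl", then "tnrxygclnphrlz".
(Check on "brambled": → "oenzoyrq" → "enzoyrqo" ✓)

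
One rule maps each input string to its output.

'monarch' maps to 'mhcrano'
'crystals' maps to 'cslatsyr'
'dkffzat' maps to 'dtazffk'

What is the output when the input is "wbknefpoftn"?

wntfopfenkb

Looking at the pairs, the operation is to reverse the string, then move the last character to the front.
"wbknefpoftn" → "ntfopfenkbw" → "wntfopfenkb".
(Check on "monarch": → "hcranom" → "mhcrano" ✓)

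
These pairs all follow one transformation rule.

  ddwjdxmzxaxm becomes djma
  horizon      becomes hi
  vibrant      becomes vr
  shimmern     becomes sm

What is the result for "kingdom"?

The pattern: move the last 2 characters to the front (rotate right by 2), then keep one character in every 3, starting at position 3 (positions 3rd, 6th, 9th, ...).
"kingdom" → "kg".
(Check on "shimmern": → "rnshimme" → "sm" ✓)

kg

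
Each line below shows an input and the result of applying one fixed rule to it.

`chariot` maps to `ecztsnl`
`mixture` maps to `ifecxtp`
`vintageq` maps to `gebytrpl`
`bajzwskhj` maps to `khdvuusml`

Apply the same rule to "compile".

azxwtpn

What's happening: sort the characters into reverse alphabetical order, then shift every letter 11 places forward in the alphabet (wrapping around).
Working it through for "compile": intermediate "pomliec", final "azxwtpn".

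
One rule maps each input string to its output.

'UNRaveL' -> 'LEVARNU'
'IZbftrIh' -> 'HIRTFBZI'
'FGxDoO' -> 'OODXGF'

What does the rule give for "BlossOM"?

What's happening: reverse the string, then convert every letter to uppercase.
Working it through for "BlossOM": intermediate "MOssolB", final "MOSSOLB".

MOSSOLB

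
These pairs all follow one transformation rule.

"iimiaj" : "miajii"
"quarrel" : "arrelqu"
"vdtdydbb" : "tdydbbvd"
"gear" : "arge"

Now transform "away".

ayaw

In each case the input is transformed by: move the first 2 characters to the end (rotate left by 2).
Doing the same to "away": "ayaw".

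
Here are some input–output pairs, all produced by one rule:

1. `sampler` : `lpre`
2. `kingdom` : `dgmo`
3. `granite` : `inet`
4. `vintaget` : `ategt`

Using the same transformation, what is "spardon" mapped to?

drno

What's happening: delete the first 3 characters, then swap each adjacent pair of characters (1↔2, 3↔4, ...).
Working it through for "spardon": intermediate "rdon", final "drno".
(Check on "vintaget": → "taget" → "ategt" ✓)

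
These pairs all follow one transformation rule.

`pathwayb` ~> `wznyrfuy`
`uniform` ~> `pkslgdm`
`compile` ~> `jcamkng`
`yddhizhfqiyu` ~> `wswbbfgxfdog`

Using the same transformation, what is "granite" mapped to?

The transformation: shift every letter 2 places backward in the alphabet (wrapping around), then move the last 2 characters to the front (rotate right by 2).
Starting from "granite": after the first operation, "epylgrc"; after the second, "rcepylg".
(Check on "pathwayb": → "nyrfuywz" → "wznyrfuy" ✓)

rcepylg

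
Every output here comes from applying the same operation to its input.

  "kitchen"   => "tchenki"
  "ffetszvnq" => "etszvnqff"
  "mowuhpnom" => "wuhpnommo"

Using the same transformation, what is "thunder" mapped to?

underth

The pattern: move the first 2 characters to the end (rotate left by 2).
Applying that to "thunder" gives "underth".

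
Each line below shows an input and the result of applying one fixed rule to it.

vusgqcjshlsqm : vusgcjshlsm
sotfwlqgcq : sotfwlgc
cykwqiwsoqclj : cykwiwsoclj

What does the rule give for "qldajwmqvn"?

ldajwmvn

Rule — remove every "q".
So "qldajwmqvn" becomes "ldajwmvn".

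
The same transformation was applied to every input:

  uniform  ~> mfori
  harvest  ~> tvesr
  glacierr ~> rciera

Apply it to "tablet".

tleb

The transformation: delete the first 2 characters, then swap the first and last characters.
So "tablet" becomes "tleb".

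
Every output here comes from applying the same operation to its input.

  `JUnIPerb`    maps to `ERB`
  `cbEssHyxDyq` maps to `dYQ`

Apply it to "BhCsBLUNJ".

Each output is the input with this applied: flip the case of every letter, then keep only the last 3 characters.
"BhCsBLUNJ" → "bHcSblunj" → "unj".
(Check on "cbEssHyxDyq": → "CBeSShYXdYQ" → "dYQ" ✓)

unj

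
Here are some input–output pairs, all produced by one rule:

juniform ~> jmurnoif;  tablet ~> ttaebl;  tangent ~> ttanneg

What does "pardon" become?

pnaord

Each output is the input with this applied: take characters alternately from the front and the back (1st, last, 2nd, 2nd-last, ...).
So "pardon" becomes "pnaord".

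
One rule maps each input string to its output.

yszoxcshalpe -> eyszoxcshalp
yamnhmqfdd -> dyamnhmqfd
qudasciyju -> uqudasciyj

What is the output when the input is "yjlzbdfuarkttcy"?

yyjlzbdfuarkttc

What's happening: move the last character to the front.
On "yjlzbdfuarkttcy" that produces "yyjlzbdfuarkttc".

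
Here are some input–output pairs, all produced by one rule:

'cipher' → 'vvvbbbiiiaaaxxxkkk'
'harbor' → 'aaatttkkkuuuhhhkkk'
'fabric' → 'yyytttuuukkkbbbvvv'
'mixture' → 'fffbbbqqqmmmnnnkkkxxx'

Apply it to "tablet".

The rule is to shift every letter 7 places backward in the alphabet (wrapping around), then repeat every character 3 times.
On "tablet": the first step gives "mtuexm", and the second then gives "mmmtttuuueeexxxmmm".

mmmtttuuueeexxxmmm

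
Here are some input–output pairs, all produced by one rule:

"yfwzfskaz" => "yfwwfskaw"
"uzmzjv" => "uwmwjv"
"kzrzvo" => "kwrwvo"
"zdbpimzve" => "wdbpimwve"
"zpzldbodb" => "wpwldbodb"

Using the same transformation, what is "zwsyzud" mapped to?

wwsywud

Each output is the input with this applied: replace every "z" with "w".
On "zwsyzud" that produces "wwsywud".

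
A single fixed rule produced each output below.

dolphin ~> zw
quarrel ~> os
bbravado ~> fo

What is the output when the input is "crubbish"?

iw

Rule — keep one character in every 3, starting at position 3 (positions 3rd, 6th, 9th, ...), then shift every letter 12 places backward in the alphabet (wrapping around).
"crubbish" → "ui" → "iw".
(Check on "bbravado": → "ra" → "fo" ✓)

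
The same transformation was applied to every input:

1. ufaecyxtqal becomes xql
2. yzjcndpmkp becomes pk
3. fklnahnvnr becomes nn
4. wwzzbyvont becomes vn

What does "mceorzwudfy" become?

In each case the input is transformed by: keep every other character starting from the first (positions 1st, 3rd, 5th, ...), then delete the first 3 characters.
Working it through for "mceorzwudfy": intermediate "merwdy", final "wdy".

wdy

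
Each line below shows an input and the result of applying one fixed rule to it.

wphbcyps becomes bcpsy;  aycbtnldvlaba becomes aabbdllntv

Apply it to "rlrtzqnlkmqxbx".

bklmnqqtxxz

Looking at the pairs, the operation is to delete the first 3 characters, then sort the characters into alphabetical order.
On "rlrtzqnlkmqxbx": the first step gives "tzqnlkmqxbx", and the second then gives "bklmnqqtxxz".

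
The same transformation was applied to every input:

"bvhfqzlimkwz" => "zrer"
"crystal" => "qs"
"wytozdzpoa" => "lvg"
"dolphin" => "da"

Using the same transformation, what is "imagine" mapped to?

The transformation: shift every letter 8 places backward in the alphabet (wrapping around), then keep one character in every 3, starting at position 3 (positions 3rd, 6th, 9th, ...).
"imagine" → "aesyafw" → "sf".

sf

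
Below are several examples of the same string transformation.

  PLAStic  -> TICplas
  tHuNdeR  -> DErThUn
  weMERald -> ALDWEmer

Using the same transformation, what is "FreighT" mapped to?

GHtfREI

Looking at the pairs, the operation is to flip the case of every letter, then move the last 3 characters to the front (rotate right by 3).
Applying both steps to "FreighT": "fREIGHt", then "GHtfREI".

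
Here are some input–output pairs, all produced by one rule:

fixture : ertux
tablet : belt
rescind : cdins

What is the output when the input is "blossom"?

What's happening: delete the first 2 characters, then sort the characters into alphabetical order.
For "blossom", step one produces "ossom"; step two turns that into "mooss".

mooss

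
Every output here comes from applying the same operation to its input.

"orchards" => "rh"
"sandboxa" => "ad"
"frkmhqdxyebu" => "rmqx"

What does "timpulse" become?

ip

Looking at the pairs, the operation is to delete the last 3 characters, then keep every other character starting from the second (positions 2nd, 4th, 6th, ...).
On "timpulse": the first step gives "timpu", and the second then gives "ip".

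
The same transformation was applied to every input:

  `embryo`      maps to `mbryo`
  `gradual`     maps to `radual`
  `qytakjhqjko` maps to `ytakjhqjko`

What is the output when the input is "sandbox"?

andbox

The transformation: delete the first character.
So "sandbox" becomes "andbox".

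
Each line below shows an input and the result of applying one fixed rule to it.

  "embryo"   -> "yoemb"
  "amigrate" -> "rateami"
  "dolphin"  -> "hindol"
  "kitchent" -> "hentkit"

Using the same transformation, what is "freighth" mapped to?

The rule is to move the first 3 characters to the end (rotate left by 3), then delete the first character.
On "freighth" that produces "ghthfre".

ghthfre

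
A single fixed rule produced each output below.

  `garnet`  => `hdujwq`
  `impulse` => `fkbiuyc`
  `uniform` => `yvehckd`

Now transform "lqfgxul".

vwnkbbg

The rule is to move the first 2 characters to the end (rotate left by 2), then shift every letter 10 places backward in the alphabet (wrapping around).
"lqfgxul" → "vwnkbbg".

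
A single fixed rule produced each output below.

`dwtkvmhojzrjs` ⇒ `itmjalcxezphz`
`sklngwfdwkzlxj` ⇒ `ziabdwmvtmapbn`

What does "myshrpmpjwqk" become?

acoixhfcfzmg

The transformation: shift every letter 10 places backward in the alphabet (wrapping around), then move the last character to the front.
Applying both steps to "myshrpmpjwqk": "coixhfcfzmga", then "acoixhfcfzmg".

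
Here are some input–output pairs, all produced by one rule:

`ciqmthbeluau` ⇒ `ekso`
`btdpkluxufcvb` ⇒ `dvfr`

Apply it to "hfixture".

Each output is the input with this applied: shift every letter 2 places forward in the alphabet (wrapping around), then keep only the first 4 characters.
Working it through for "hfixture": intermediate "jhkzvwtg", final "jhkz".
(Check on "btdpkluxufcvb": → "dvfrmnwzwhexd" → "dvfr" ✓)

jhkz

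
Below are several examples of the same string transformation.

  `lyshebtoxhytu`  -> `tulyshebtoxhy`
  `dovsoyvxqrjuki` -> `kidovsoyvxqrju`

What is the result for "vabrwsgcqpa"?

pavabrwsgcq

What's happening: move the last 2 characters to the front (rotate right by 2).
For "vabrwsgcqpa" the result is "pavabrwsgcq".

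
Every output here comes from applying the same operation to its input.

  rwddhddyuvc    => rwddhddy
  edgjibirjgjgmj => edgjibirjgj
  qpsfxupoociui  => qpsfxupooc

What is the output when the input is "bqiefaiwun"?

bqiefai

The transformation: delete the last 3 characters.
So "bqiefaiwun" becomes "bqiefai".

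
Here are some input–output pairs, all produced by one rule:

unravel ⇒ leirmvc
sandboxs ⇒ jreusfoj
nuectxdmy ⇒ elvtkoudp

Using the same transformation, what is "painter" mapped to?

Each output is the input with this applied: shift every letter 9 places backward in the alphabet (wrapping around).
"painter" → "grzekvi".

grzekvi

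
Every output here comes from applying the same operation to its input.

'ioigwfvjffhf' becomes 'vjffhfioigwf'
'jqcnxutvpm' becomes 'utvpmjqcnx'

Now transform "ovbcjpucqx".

Rule — swap the front and back halves of the string.
So "ovbcjpucqx" becomes "pucqxovbcj".

pucqxovbcj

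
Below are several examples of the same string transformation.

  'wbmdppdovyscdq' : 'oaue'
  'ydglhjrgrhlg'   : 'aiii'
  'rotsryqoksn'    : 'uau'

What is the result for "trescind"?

ue

In each case the input is transformed by: shift every letter 2 places forward in the alphabet (wrapping around), then keep only the vowels.
Starting from "trescind": after the first operation, "vtguekpf"; after the second, "ue".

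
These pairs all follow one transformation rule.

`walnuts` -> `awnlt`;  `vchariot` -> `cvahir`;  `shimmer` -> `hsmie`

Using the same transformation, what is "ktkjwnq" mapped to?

What's happening: swap each adjacent pair of characters (1↔2, 3↔4, ...), then delete the last 2 characters.
Applying both steps to "ktkjwnq": "tkjknwq", then "tkjkn".
(Check on "shimmer": → "hsmiemr" → "hsmie" ✓)

tkjkn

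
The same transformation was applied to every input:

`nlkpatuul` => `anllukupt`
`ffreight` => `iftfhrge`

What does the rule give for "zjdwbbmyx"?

The rule is to take characters alternately from the front and the back (1st, last, 2nd, 2nd-last, ...), then move the last character to the front.
Starting from "zjdwbbmyx": after the first operation, "zxjydmwbb"; after the second, "bzxjydmwb".

bzxjydmwb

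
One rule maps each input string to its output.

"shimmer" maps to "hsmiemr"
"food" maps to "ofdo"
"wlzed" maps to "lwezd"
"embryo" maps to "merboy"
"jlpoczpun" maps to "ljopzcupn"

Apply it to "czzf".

The rule is to swap each adjacent pair of characters (1↔2, 3↔4, ...).
So "czzf" becomes "zcfz".

zcfz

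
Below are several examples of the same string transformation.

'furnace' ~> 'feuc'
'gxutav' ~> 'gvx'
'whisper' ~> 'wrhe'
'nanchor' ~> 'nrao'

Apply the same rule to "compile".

ceol

Looking at the pairs, the operation is to take characters alternately from the front and the back (1st, last, 2nd, 2nd-last, ...), then delete the last 3 characters.
Applying that to "compile" gives "ceol".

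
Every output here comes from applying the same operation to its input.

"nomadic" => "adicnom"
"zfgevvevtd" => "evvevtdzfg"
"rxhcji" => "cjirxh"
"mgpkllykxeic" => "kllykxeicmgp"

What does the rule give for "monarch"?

archmon

What's happening: move the first 3 characters to the end (rotate left by 3).
Applying that to "monarch" gives "archmon".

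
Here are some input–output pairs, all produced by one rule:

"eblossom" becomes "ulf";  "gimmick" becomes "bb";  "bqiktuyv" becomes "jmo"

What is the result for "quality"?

The rule is to keep one character in every 3, starting at position 2 (positions 2nd, 5th, 8th, ...), then shift every letter 7 places backward in the alphabet (wrapping around).
Starting from "quality": after the first operation, "ui"; after the second, "nb".

nb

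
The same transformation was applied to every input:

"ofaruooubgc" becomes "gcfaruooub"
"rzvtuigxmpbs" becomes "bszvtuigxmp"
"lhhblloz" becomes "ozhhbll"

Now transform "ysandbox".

What's happening: delete the first character, then move the last 2 characters to the front (rotate right by 2).
Working it through for "ysandbox": intermediate "sandbox", final "oxsandb".
(Check on "ofaruooubgc": → "faruooubgc" → "gcfaruooub" ✓)

oxsandb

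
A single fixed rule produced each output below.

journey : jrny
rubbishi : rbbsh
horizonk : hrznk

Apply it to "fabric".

The pattern: remove every vowel.
"fabric" → "fbrc".

fbrc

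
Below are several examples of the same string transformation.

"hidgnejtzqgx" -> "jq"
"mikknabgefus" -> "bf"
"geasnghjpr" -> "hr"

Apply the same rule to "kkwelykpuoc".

ko

The pattern: keep one character in every 3, starting at position 1 (positions 1st, 4th, 7th, ...), then delete the first 2 characters.
For "kkwelykpuoc", step one produces "keko"; step two turns that into "ko".
(Check on "geasnghjpr": → "gshr" → "hr" ✓)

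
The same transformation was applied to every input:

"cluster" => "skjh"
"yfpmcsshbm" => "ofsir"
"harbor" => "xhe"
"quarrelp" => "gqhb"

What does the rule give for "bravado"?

Looking at the pairs, the operation is to shift every letter 10 places backward in the alphabet (wrapping around), then keep every other character starting from the first (positions 1st, 3rd, 5th, ...).
Starting from "bravado": after the first operation, "rhqlqte"; after the second, "rqqe".

rqqe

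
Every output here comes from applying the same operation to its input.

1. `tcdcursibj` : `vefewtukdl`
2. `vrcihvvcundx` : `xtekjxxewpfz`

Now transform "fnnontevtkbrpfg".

hppqpvgxvmdtrhi

The rule is to shift every letter 2 places forward in the alphabet (wrapping around).
On "fnnontevtkbrpfg" that produces "hppqpvgxvmdtrhi".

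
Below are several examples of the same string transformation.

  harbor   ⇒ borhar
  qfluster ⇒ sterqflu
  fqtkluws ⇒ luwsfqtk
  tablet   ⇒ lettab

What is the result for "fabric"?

Looking at the pairs, the operation is to swap the front and back halves of the string.
For "fabric" the result is "ricfab".

ricfab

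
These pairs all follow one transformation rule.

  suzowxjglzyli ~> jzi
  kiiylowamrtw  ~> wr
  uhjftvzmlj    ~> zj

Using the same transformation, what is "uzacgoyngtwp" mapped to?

yt

The rule is to keep one character in every 3, starting at position 1 (positions 1st, 4th, 7th, ...), then delete the first 2 characters.
On "uzacgoyngtwp": the first step gives "ucyt", and the second then gives "yt".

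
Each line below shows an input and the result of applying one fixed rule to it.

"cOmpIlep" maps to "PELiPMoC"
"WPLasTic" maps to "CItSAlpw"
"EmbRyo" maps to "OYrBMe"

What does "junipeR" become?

rEPINUJ

Rule — flip the case of every letter, then reverse the string.
"junipeR" → "JUNIPEr" → "rEPINUJ".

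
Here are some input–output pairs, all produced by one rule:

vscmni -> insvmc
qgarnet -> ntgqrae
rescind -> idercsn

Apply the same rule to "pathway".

What's happening: swap each adjacent pair of characters (1↔2, 3↔4, ...), then move the last 2 characters to the front (rotate right by 2).
So "pathway" becomes "wyaphta".

wyaphta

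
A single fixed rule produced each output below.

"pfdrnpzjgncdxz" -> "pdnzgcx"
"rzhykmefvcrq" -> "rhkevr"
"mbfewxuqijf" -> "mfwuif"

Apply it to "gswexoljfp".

gwxlf

The rule is to keep every other character starting from the first (positions 1st, 3rd, 5th, ...).
So "gswexoljfp" becomes "gwxlf".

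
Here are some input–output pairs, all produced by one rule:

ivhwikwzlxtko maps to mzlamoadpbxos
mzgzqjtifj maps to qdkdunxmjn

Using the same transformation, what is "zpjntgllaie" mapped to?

What's happening: shift every letter 4 places forward in the alphabet (wrapping around).
On "zpjntgllaie" that produces "dtnrxkppemi".

dtnrxkppemi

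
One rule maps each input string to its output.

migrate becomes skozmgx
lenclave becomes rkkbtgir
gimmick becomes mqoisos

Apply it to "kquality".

qewzaogr

Rule — take characters alternately from the front and the back (1st, last, 2nd, 2nd-last, ...), then shift every letter 6 places forward in the alphabet (wrapping around).
"kquality" → "kyqtuial" → "qewzaogr".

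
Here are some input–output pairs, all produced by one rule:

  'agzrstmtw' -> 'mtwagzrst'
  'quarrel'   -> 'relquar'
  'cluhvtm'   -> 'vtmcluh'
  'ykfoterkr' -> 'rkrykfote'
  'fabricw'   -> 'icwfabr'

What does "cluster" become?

In each case the input is transformed by: move the last 3 characters to the front (rotate right by 3).
Doing the same to "cluster": "terclus".

terclus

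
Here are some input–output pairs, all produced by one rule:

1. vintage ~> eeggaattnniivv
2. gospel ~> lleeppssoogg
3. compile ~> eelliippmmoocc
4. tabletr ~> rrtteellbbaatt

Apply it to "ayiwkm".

mmkkwwiiyyaa

Rule — reverse the string, then double every character.
Working it through for "ayiwkm": intermediate "mkwiya", final "mmkkwwiiyyaa".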